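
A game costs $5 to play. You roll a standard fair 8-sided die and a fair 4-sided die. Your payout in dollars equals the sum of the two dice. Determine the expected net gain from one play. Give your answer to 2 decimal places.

Distribution of the sum of the two dice: 2 w.p. 1/32, 3 w.p. 1/16, 4 w.p. 3/32, 5 w.p. 1/8, 6 w.p. 1/8, 7 w.p. 1/8, …
E[payout] = (1/32)·2 + (1/16)·3 + (3/32)·4 + (1/8)·5 + (1/8)·6 + (1/8)·7 + (1/8)·8 + (1/8)·9 + (3/32)·10 + (1/16)·11 + (1/32)·12 = 7
Expected profit = 7 − 5 = 2 ≈ $2.00

$2.00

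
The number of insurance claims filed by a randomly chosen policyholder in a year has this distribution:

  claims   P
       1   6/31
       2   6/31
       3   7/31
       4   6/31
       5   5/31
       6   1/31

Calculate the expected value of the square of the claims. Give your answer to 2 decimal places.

11.29

E[X²] = (6/31)·1 + (6/31)·4 + (7/31)·9 + (6/31)·16 + (5/31)·25 + (1/31)·36
     = 350/31 ≈ 11.29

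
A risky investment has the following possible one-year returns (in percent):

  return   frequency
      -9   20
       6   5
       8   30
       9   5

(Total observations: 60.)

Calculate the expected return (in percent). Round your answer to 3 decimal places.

Total = 60, so P(return=-9) = 20/60, etc.
E[X] = (1/3)·(-9) + (1/12)·6 + (1/2)·8 + (1/12)·9
     = 9/4 ≈ 2.250

2.250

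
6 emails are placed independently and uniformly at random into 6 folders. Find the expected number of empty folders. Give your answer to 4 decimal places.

2.0094

Let Xⱼ=1 if folder j is empty. P(Xⱼ=1) = ((6-1)/6)^6 = 15625/46656.
By linearity, E[#empty] = 6·15625/46656 = 15625/7776.
≈ 2.0094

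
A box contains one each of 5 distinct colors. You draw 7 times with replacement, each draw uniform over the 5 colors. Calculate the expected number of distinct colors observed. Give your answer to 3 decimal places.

Let Xⱼ=1 if type j appears at least once. P(Xⱼ=1) = 1 − ((5−1)/5)^7 = 61741/78125.
E[#distinct] = 5·61741/78125 = 61741/15625.
≈ 3.951

3.951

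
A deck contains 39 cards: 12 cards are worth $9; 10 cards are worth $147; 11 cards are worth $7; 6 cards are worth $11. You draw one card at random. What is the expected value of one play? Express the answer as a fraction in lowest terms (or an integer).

E[payout] = (12/39)·9 + (10/39)·147 + (11/39)·7 + (6/39)·11 = 1721/39

1721/39 dollars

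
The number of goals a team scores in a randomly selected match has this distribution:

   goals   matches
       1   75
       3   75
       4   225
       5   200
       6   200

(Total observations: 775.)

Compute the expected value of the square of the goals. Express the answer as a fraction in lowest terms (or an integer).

662/31

Total = 775, so P(goals=1) = 75/775, etc.
E[X²] = (3/31)·1 + (3/31)·9 + (9/31)·16 + (8/31)·25 + (8/31)·36
     = 662/31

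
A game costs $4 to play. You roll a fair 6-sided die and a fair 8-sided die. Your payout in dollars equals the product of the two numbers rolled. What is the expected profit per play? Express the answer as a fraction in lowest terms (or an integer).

47/4 dollars

Distribution of the product of the two numbers rolled: 1 w.p. 1/48, 2 w.p. 1/24, 3 w.p. 1/24, 4 w.p. 1/16, 5 w.p. 1/24, 6 w.p. 1/12, …
E[payout] = (1/48)·1 + (1/24)·2 + (1/24)·3 + (1/16)·4 + (1/24)·5 + (1/12)·6 + (1/48)·7 + (1/16)·8 + (1/48)·9 + (1/24)·10 + (1/12)·12 + (1/48)·14 + (1/24)·15 + (1/24)·16 + (1/24)·18 + (1/24)·20 + (1/48)·21 + (1/16)·24 + (1/48)·25 + (1/48)·28 + (1/24)·30 + (1/48)·32 + (1/48)·35 + (1/48)·36 + (1/48)·40 + (1/48)·42 + (1/48)·48 = 63/4
Expected profit = 63/4 − 4 = 47/4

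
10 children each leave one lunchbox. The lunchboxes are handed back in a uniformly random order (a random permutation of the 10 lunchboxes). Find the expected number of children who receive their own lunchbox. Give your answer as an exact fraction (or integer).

Let Xᵢ = 1 if person i gets their own lunchbox. For each i, P(Xᵢ=1) = 1/10.
By linearity of expectation, E[X₁+…+X_10] = 10·(1/10) = 1.

1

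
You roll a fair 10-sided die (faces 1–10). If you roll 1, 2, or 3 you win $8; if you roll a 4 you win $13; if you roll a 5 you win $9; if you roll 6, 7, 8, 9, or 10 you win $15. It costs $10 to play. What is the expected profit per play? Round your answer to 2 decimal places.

E[payout] = (3/10)·8 + (1/10)·9 + (1/10)·13 + (1/2)·15 = 121/10
Expected profit = 121/10 − 10 = 21/10 ≈ $2.10

$2.10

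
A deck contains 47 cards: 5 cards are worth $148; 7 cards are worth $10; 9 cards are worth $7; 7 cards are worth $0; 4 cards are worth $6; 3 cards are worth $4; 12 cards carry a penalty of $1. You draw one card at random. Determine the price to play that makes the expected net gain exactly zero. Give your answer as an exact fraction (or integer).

E[payout] = (5/47)·148 + (7/47)·10 + (9/47)·7 + (7/47)·0 + (4/47)·6 + (3/47)·4 + (12/47)·(-1) = 897/47
Fair fee = E[payout] = 897/47

897/47 dollars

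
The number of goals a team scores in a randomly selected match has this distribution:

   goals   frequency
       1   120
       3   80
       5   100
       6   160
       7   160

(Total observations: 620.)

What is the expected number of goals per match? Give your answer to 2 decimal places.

4.74

Total = 620, so P(goals=1) = 120/620, etc.
E[X] = (6/31)·1 + (4/31)·3 + (5/31)·5 + (8/31)·6 + (8/31)·7
     = 147/31 ≈ 4.74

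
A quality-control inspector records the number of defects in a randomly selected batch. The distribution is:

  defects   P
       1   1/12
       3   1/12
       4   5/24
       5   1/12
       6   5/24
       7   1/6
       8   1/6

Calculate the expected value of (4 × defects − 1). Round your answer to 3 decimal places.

E[4x-1] = (1/12)·3 + (1/12)·11 + (5/24)·15 + (1/12)·19 + (5/24)·23 + (1/6)·27 + (1/6)·31
     = 61/3 ≈ 20.333

20.333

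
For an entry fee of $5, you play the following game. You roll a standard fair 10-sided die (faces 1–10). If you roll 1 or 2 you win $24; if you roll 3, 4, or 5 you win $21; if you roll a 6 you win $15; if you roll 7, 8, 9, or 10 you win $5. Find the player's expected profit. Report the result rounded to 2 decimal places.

E[payout] = (2/5)·5 + (1/10)·15 + (3/10)·21 + (1/5)·24 = 73/5
Expected profit = 73/5 − 5 = 48/5 ≈ $9.60

$9.60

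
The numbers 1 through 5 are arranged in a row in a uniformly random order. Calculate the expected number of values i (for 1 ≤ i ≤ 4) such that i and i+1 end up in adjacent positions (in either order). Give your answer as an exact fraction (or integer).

For each i ∈ {1,…,4}, let Xᵢ = 1 if i and i+1 are adjacent. P(Xᵢ=1) = 2·(5−1)!/5! = 2/5.
By linearity, E[ΣXᵢ] = (4)·(2/5) = 8/5.

8/5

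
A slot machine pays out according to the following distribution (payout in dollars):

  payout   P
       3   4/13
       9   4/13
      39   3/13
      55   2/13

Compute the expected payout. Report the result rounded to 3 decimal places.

E[X] = (4/13)·3 + (4/13)·9 + (3/13)·39 + (2/13)·55
     = 275/13 ≈ 21.154

$21.154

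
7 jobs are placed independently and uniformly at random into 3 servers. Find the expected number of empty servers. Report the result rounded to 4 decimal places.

0.1756

Let Xⱼ=1 if server j is empty. P(Xⱼ=1) = ((3-1)/3)^7 = 128/2187.
By linearity, E[#empty] = 3·128/2187 = 128/729.
≈ 0.1756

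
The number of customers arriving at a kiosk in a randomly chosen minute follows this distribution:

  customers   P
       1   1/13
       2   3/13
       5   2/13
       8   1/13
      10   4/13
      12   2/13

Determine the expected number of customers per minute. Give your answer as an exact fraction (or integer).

89/13

E[X] = (1/13)·1 + (3/13)·2 + (2/13)·5 + (1/13)·8 + (4/13)·10 + (2/13)·12
     = 89/13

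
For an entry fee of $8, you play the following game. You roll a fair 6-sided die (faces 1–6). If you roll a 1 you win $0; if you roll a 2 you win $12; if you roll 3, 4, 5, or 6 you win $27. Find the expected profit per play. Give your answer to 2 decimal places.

E[payout] = (1/6)·0 + (1/6)·12 + (2/3)·27 = 20
Expected profit = 20 − 8 = 12 ≈ $12.00

$12.00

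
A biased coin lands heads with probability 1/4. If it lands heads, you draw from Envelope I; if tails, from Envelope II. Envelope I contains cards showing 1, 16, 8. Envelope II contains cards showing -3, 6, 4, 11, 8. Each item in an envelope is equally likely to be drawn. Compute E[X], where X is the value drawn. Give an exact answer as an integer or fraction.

359/60

E[X | Envelope I] = (1 + 16 + 8)/3 = 25/3
E[X | Envelope II] = (-3 + 6 + 4 + 11 + 8)/5 = 26/5
E[X] = (1/4)·25/3 + (3/4)·26/5 = 359/60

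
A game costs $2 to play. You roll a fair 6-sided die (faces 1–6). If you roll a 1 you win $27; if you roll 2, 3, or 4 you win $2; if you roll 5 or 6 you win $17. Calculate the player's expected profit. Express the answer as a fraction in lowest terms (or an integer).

55/6 dollars

E[payout] = (1/2)·2 + (1/3)·17 + (1/6)·27 = 67/6
Expected profit = 67/6 − 2 = 55/6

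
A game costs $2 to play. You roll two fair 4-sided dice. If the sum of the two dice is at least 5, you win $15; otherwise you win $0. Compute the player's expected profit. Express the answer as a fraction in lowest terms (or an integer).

E[payout] = (3/8)·0 + (5/8)·15 = 75/8
Expected profit = 75/8 − 2 = 59/8

59/8 dollars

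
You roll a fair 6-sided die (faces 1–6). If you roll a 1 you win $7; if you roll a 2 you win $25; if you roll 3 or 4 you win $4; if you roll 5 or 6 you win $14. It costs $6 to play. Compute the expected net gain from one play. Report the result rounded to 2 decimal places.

E[payout] = (1/3)·4 + (1/6)·7 + (1/3)·14 + (1/6)·25 = 34/3
Expected profit = 34/3 − 6 = 16/3 ≈ $5.33

$5.33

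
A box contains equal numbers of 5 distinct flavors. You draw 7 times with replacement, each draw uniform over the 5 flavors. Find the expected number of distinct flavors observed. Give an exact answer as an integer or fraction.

Let Xⱼ=1 if type j appears at least once. P(Xⱼ=1) = 1 − ((5−1)/5)^7 = 61741/78125.
E[#distinct] = 5·61741/78125 = 61741/15625.

61741/15625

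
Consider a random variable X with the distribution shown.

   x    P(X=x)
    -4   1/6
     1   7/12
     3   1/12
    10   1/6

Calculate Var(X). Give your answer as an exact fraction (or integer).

623/36

E[X] = (1/6)·(-4) + (7/12)·1 + (1/12)·3 + (1/6)·10 = 11/6
E[X²] = (1/6)·16 + (7/12)·1 + (1/12)·9 + (1/6)·100 = 62/3
Var(X) = 62/3 − (11/6)² = 623/36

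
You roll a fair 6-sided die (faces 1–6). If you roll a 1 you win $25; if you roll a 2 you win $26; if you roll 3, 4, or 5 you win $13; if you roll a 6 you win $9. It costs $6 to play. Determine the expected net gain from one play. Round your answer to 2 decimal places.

E[payout] = (1/6)·9 + (1/2)·13 + (1/6)·25 + (1/6)·26 = 33/2
Expected profit = 33/2 − 6 = 21/2 ≈ $10.50

$10.50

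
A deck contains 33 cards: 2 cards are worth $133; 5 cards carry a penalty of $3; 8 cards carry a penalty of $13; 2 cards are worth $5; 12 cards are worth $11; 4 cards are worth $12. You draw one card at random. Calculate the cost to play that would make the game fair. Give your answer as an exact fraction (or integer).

E[payout] = (2/33)·133 + (5/33)·(-3) + (8/33)·(-13) + (2/33)·5 + (12/33)·11 + (4/33)·12 = 337/33
Fair fee = E[payout] = 337/33

337/33 dollars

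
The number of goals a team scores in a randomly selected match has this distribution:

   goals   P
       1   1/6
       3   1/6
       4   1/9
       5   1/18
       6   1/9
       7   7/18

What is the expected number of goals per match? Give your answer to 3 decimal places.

E[X] = (1/6)·1 + (1/6)·3 + (1/9)·4 + (1/18)·5 + (1/9)·6 + (7/18)·7
     = 43/9 ≈ 4.778

4.778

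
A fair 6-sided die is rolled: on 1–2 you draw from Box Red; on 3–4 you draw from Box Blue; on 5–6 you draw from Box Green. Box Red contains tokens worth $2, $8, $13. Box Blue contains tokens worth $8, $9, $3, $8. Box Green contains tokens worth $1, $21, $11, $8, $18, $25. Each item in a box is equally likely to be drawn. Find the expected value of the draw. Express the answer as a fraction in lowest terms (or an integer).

86/9 dollars

E[X | Box Red] = (2 + 8 + 13)/3 = 23/3
E[X | Box Blue] = (8 + 9 + 3 + 8)/4 = 7
E[X | Box Green] = (1 + 21 + 11 + 8 + 18 + 25)/6 = 14
E[X] = (1/3)·23/3 + (1/3)·7 + (1/3)·14 = 86/9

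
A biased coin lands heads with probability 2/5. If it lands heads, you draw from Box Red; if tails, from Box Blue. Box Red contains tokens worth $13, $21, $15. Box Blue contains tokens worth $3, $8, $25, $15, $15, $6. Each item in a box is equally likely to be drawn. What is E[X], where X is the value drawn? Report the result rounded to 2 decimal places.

E[X | Box Red] = (13 + 21 + 15)/3 = 49/3
E[X | Box Blue] = (3 + 8 + 25 + 15 + 15 + 6)/6 = 12
E[X] = (2/5)·49/3 + (3/5)·12 = 206/15 ≈ 13.73

$13.73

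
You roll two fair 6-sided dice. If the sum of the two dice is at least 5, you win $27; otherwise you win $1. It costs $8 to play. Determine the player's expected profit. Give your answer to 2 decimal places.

E[payout] = (1/6)·1 + (5/6)·27 = 68/3
Expected profit = 68/3 − 8 = 44/3 ≈ $14.67

$14.67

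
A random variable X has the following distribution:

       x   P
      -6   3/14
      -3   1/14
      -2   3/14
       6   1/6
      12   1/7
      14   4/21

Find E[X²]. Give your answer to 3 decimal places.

73.119

E[X²] = (3/14)·36 + (1/14)·9 + (3/14)·4 + (1/6)·36 + (1/7)·144 + (4/21)·196
     = 3071/42 ≈ 73.119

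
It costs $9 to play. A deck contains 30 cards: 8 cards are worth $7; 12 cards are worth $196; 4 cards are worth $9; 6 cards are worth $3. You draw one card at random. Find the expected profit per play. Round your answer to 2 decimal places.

E[payout] = (8/30)·7 + (12/30)·196 + (4/30)·9 + (6/30)·3 = 1231/15
Expected profit = 1231/15 − 9 = 1096/15 ≈ $73.07

$73.07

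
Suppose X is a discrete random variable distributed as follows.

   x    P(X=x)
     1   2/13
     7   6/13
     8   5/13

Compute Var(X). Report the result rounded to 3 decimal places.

E[X] = (2/13)·1 + (6/13)·7 + (5/13)·8 = 84/13
E[X²] = (2/13)·1 + (6/13)·49 + (5/13)·64 = 616/13
Var(X) = 616/13 − (84/13)² = 952/169 ≈ 5.633

5.633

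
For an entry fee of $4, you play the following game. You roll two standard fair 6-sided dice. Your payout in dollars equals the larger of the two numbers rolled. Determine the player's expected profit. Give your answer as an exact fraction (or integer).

17/36 dollars

Distribution of the larger of the two numbers rolled: 1 w.p. 1/36, 2 w.p. 1/12, 3 w.p. 5/36, 4 w.p. 7/36, 5 w.p. 1/4, 6 w.p. 11/36
E[payout] = (1/36)·1 + (1/12)·2 + (5/36)·3 + (7/36)·4 + (1/4)·5 + (11/36)·6 = 161/36
Expected profit = 161/36 − 4 = 17/36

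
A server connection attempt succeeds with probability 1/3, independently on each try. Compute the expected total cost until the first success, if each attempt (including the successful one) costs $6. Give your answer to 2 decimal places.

$18.00

E[#attempts] = 1/p = 3; E[cost] = 6·3 = 18.
≈ 18.00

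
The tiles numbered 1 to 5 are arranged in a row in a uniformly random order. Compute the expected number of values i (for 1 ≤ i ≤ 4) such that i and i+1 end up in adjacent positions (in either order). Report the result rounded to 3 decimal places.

For each i ∈ {1,…,4}, let Xᵢ = 1 if i and i+1 are adjacent. P(Xᵢ=1) = 2·(5−1)!/5! = 2/5.
By linearity, E[ΣXᵢ] = (4)·(2/5) = 8/5.
≈ 1.600

1.600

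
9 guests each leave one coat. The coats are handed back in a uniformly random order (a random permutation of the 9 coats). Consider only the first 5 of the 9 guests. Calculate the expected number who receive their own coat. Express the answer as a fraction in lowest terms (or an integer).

Let Xᵢ = 1 if person i gets their own coat. For each i, P(Xᵢ=1) = 1/9.
By linearity of expectation, E[X₁+…+X_5] = 5·(1/9) = 5/9.

5/9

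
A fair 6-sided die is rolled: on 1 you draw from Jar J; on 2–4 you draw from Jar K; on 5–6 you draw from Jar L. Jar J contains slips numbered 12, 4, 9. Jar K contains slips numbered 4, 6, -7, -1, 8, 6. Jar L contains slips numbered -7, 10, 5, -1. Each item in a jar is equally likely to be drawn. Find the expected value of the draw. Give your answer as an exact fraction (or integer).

E[X | Jar J] = (12 + 4 + 9)/3 = 25/3
E[X | Jar K] = (4 + 6 − 7 − 1 + 8 + 6)/6 = 8/3
E[X | Jar L] = (-7 + 10 + 5 − 1)/4 = 7/4
E[X] = (1/6)·25/3 + (1/2)·8/3 + (1/3)·7/4 = 119/36

119/36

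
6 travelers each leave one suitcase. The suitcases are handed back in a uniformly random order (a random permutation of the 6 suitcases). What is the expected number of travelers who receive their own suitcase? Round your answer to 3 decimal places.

1.000

Let Xᵢ = 1 if person i gets their own suitcase. For each i, P(Xᵢ=1) = 1/6.
By linearity of expectation, E[X₁+…+X_6] = 6·(1/6) = 1.
≈ 1.000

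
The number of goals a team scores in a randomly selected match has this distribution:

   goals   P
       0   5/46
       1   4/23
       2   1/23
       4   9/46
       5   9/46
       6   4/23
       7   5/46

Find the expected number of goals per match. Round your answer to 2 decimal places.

E[X] = (5/46)·0 + (4/23)·1 + (1/23)·2 + (9/46)·4 + (9/46)·5 + (4/23)·6 + (5/46)·7
     = 88/23 ≈ 3.83

3.83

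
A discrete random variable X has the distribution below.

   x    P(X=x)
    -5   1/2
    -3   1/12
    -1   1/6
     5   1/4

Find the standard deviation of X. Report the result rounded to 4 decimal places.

E[X] = -5/3, E[X²] = 59/3
Var(X) = E[X²] − (E[X])² = 59/3 − 25/9 = 152/9
SD(X) = √(152/9) ≈ 4.1096

4.1096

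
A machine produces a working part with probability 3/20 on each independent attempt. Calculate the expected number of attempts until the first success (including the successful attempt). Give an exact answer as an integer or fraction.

20/3

For a geometric distribution, E[trials] = 1/p = 1/(3/20) = 20/3.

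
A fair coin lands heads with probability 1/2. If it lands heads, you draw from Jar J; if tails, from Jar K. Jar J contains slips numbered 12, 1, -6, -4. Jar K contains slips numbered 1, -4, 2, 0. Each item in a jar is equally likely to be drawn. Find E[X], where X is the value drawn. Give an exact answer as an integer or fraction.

1/4

E[X | Jar J] = (12 + 1 − 6 − 4)/4 = 3/4
E[X | Jar K] = (1 − 4 + 2 + 0)/4 = -1/4
E[X] = (1/2)·3/4 + (1/2)·(-1/4) = 1/4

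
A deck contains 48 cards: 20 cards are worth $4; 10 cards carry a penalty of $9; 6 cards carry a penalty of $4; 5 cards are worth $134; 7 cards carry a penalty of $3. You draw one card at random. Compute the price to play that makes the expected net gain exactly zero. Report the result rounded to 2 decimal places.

E[payout] = (20/48)·4 + (10/48)·(-9) + (6/48)·(-4) + (5/48)·134 + (7/48)·(-3) = 205/16
Fair fee = E[payout] = 205/16 ≈ $12.81

$12.81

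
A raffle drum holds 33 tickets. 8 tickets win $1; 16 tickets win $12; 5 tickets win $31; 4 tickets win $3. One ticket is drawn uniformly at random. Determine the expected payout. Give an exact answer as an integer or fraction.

E[payout] = (8/33)·1 + (16/33)·12 + (5/33)·31 + (4/33)·3 = 367/33

367/33 dollars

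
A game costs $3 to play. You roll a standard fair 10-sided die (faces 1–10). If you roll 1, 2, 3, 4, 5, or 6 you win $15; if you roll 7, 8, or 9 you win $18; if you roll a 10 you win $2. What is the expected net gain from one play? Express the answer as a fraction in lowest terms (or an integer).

58/5 dollars

E[payout] = (1/10)·2 + (3/5)·15 + (3/10)·18 = 73/5
Expected profit = 73/5 − 3 = 58/5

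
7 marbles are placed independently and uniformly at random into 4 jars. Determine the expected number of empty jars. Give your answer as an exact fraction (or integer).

2187/4096

Let Xⱼ=1 if jar j is empty. P(Xⱼ=1) = ((4-1)/4)^7 = 2187/16384.
By linearity, E[#empty] = 4·2187/16384 = 2187/4096.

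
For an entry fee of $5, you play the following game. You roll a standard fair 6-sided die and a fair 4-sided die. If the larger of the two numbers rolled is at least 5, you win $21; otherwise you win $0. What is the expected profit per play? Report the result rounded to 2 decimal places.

E[payout] = (2/3)·0 + (1/3)·21 = 7
Expected profit = 7 − 5 = 2 ≈ $2.00

$2.00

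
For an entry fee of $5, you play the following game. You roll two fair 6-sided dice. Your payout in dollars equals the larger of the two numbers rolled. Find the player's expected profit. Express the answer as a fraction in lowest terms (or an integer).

-19/36 dollars

Distribution of the larger of the two numbers rolled: 1 w.p. 1/36, 2 w.p. 1/12, 3 w.p. 5/36, 4 w.p. 7/36, 5 w.p. 1/4, 6 w.p. 11/36
E[payout] = (1/36)·1 + (1/12)·2 + (5/36)·3 + (7/36)·4 + (1/4)·5 + (11/36)·6 = 161/36
Expected profit = 161/36 − 5 = -19/36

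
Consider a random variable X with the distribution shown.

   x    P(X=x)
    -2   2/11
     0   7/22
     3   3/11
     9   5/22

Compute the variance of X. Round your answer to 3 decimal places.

E[X] = (2/11)·(-2) + (7/22)·0 + (3/11)·3 + (5/22)·9 = 5/2
E[X²] = (2/11)·4 + (7/22)·0 + (3/11)·9 + (5/22)·81 = 475/22
Var(X) = 475/22 − (5/2)² = 675/44 ≈ 15.341

15.341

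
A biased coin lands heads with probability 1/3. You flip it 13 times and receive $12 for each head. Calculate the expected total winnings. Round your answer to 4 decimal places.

$52.0000

E[#heads] = 13·1/3 = 13/3 (linearity over flips).
E[winnings] = 12·13/3 = 52.
≈ 52.0000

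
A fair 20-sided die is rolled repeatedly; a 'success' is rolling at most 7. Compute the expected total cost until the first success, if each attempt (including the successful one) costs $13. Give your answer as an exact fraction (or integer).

E[#attempts] = 1/p = 20/7; E[cost] = 13·20/7 = 260/7.

260/7 dollars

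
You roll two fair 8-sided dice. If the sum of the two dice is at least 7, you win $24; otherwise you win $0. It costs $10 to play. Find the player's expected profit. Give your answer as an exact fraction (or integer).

E[payout] = (15/64)·0 + (49/64)·24 = 147/8
Expected profit = 147/8 − 10 = 67/8

67/8 dollars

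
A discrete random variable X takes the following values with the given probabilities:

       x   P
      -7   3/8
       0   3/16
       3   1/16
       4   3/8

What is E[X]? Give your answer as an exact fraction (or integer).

-15/16

E[X] = (3/8)·(-7) + (3/16)·0 + (1/16)·3 + (3/8)·4
     = -15/16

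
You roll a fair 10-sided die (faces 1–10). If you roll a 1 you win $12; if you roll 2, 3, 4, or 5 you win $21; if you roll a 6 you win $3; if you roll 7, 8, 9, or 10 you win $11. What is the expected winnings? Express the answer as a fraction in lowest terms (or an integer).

143/10 dollars

E[payout] = (1/10)·3 + (2/5)·11 + (1/10)·12 + (2/5)·21 = 143/10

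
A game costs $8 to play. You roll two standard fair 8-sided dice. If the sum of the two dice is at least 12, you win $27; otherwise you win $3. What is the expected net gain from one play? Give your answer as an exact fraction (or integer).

5/8 dollars

E[payout] = (49/64)·3 + (15/64)·27 = 69/8
Expected profit = 69/8 − 8 = 5/8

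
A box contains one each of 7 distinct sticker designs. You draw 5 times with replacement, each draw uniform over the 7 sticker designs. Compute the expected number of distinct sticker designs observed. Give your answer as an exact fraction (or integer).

Let Xⱼ=1 if type j appears at least once. P(Xⱼ=1) = 1 − ((7−1)/7)^5 = 9031/16807.
E[#distinct] = 7·9031/16807 = 9031/2401.

9031/2401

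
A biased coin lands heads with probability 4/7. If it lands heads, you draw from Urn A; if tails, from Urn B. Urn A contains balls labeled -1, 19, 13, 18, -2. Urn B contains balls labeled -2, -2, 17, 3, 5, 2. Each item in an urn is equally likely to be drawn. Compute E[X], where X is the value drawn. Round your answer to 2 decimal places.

E[X | Urn A] = (-1 + 19 + 13 + 18 − 2)/5 = 47/5
E[X | Urn B] = (-2 − 2 + 17 + 3 + 5 + 2)/6 = 23/6
E[X] = (4/7)·47/5 + (3/7)·23/6 = 491/70 ≈ 7.01

7.01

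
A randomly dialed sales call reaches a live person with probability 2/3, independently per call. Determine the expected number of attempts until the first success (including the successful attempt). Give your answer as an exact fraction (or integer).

3/2

For a geometric distribution, E[trials] = 1/p = 1/(2/3) = 3/2.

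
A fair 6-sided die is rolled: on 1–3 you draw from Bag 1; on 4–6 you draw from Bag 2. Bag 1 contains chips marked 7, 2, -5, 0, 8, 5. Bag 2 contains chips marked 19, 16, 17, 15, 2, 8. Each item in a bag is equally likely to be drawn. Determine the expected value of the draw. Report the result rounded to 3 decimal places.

7.833

E[X | Bag 1] = (7 + 2 − 5 + 0 + 8 + 5)/6 = 17/6
E[X | Bag 2] = (19 + 16 + 17 + 15 + 2 + 8)/6 = 77/6
E[X] = (1/2)·17/6 + (1/2)·77/6 = 47/6 ≈ 7.833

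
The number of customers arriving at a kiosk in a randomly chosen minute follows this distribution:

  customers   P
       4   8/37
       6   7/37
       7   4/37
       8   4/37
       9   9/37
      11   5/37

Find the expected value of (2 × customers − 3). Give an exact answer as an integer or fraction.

E[2x-3] = (8/37)·5 + (7/37)·9 + (4/37)·11 + (4/37)·13 + (9/37)·15 + (5/37)·19
     = 429/37

429/37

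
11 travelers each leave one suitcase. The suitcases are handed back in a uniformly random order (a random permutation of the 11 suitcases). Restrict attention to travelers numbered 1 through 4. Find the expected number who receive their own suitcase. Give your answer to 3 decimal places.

Let Xᵢ = 1 if person i gets their own suitcase. For each i, P(Xᵢ=1) = 1/11.
By linearity of expectation, E[X₁+…+X_4] = 4·(1/11) = 4/11.
≈ 0.364

0.364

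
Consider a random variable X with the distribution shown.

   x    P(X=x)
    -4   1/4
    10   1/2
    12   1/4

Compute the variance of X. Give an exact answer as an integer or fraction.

E[X] = (1/4)·(-4) + (1/2)·10 + (1/4)·12 = 7
E[X²] = (1/4)·16 + (1/2)·100 + (1/4)·144 = 90
Var(X) = 90 − (7)² = 41

41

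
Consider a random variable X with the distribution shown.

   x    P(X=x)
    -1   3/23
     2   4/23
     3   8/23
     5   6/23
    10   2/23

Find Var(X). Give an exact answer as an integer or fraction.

3902/529

E[X] = (3/23)·(-1) + (4/23)·2 + (8/23)·3 + (6/23)·5 + (2/23)·10 = 79/23
E[X²] = (3/23)·1 + (4/23)·4 + (8/23)·9 + (6/23)·25 + (2/23)·100 = 441/23
Var(X) = 441/23 − (79/23)² = 3902/529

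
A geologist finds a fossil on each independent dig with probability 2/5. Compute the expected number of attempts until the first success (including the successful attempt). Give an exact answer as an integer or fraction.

5/2

For a geometric distribution, E[trials] = 1/p = 1/(2/5) = 5/2.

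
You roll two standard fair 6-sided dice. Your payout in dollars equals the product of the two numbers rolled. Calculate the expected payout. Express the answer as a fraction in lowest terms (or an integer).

Distribution of the product of the two numbers rolled: 1 w.p. 1/36, 2 w.p. 1/18, 3 w.p. 1/18, 4 w.p. 1/12, 5 w.p. 1/18, 6 w.p. 1/9, …
E[payout] = (1/36)·1 + (1/18)·2 + (1/18)·3 + (1/12)·4 + (1/18)·5 + (1/9)·6 + (1/18)·8 + (1/36)·9 + (1/18)·10 + (1/9)·12 + (1/18)·15 + (1/36)·16 + (1/18)·18 + (1/18)·20 + (1/18)·24 + (1/36)·25 + (1/18)·30 + (1/36)·36 = 49/4

49/4 dollars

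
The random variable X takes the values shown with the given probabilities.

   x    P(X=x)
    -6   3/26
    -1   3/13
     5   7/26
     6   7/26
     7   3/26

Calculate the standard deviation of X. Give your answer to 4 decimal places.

4.2850

E[X] = 37/13, E[X²] = 344/13
Var(X) = E[X²] − (E[X])² = 344/13 − 1369/169 = 3103/169
SD(X) = √(3103/169) ≈ 4.2850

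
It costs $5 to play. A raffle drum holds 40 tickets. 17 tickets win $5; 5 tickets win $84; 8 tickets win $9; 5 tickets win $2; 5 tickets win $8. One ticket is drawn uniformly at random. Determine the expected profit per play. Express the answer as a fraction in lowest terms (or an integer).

E[payout] = (17/40)·5 + (5/40)·84 + (8/40)·9 + (5/40)·2 + (5/40)·8 = 627/40
Expected profit = 627/40 − 5 = 427/40

427/40 dollars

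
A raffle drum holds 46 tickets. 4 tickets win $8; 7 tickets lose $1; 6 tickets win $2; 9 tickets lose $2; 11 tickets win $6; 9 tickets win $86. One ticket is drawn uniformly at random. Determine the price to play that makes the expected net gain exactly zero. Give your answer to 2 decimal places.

$18.67

E[payout] = (4/46)·8 + (7/46)·(-1) + (6/46)·2 + (9/46)·(-2) + (11/46)·6 + (9/46)·86 = 859/46
Fair fee = E[payout] = 859/46 ≈ $18.67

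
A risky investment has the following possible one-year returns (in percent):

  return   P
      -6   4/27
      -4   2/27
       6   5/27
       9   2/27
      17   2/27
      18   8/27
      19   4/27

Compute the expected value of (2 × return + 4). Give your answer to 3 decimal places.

E[2x+4] = (4/27)·(-8) + (2/27)·(-4) + (5/27)·16 + (2/27)·22 + (2/27)·38 + (8/27)·40 + (4/27)·42
     = 24 ≈ 24.000

24.000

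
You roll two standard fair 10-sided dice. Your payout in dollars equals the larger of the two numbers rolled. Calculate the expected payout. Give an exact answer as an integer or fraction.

143/20 dollars

Distribution of the larger of the two numbers rolled: 1 w.p. 1/100, 2 w.p. 3/100, 3 w.p. 1/20, 4 w.p. 7/100, 5 w.p. 9/100, 6 w.p. 11/100, …
E[payout] = (1/100)·1 + (3/100)·2 + (1/20)·3 + (7/100)·4 + (9/100)·5 + (11/100)·6 + (13/100)·7 + (3/20)·8 + (17/100)·9 + (19/100)·10 = 143/20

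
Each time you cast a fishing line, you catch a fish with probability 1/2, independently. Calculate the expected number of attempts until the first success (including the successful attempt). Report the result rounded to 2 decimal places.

For a geometric distribution, E[trials] = 1/p = 1/(1/2) = 2.
≈ 2.00

2.00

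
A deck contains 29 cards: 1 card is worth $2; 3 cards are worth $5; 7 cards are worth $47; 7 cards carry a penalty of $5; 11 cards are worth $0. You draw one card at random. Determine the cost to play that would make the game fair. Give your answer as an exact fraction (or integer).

E[payout] = (1/29)·2 + (3/29)·5 + (7/29)·47 + (7/29)·(-5) + (11/29)·0 = 311/29
Fair fee = E[payout] = 311/29

311/29 dollars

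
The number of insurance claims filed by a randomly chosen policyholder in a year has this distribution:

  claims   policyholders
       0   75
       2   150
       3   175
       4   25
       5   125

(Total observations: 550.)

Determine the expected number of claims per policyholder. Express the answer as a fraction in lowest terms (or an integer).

31/11

Total = 550, so P(claims=0) = 75/550, etc.
E[X] = (3/22)·0 + (3/11)·2 + (7/22)·3 + (1/22)·4 + (5/22)·5
     = 31/11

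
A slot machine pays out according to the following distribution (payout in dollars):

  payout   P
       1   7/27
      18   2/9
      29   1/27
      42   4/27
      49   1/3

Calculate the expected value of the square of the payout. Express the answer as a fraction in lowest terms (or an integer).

E[X²] = (7/27)·1 + (2/9)·324 + (1/27)·841 + (4/27)·1764 + (1/3)·2401
     = 31457/27

31457/27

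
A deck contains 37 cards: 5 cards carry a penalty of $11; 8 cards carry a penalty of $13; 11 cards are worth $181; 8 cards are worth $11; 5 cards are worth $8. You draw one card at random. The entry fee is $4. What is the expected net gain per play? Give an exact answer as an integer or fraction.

1812/37 dollars

E[payout] = (5/37)·(-11) + (8/37)·(-13) + (11/37)·181 + (8/37)·11 + (5/37)·8 = 1960/37
Expected profit = 1960/37 − 4 = 1812/37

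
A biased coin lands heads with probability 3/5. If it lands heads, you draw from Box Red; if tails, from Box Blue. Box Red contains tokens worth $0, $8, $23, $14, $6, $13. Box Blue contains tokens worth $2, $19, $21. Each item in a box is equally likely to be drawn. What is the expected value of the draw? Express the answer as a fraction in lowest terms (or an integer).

$12

E[X | Box Red] = (0 + 8 + 23 + 14 + 6 + 13)/6 = 32/3
E[X | Box Blue] = (2 + 19 + 21)/3 = 14
E[X] = (3/5)·32/3 + (2/5)·14 = 12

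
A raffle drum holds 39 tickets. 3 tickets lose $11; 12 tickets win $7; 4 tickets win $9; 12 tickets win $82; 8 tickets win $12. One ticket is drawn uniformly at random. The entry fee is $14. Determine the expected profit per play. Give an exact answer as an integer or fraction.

E[payout] = (3/39)·(-11) + (12/39)·7 + (4/39)·9 + (12/39)·82 + (8/39)·12 = 389/13
Expected profit = 389/13 − 14 = 207/13

207/13 dollars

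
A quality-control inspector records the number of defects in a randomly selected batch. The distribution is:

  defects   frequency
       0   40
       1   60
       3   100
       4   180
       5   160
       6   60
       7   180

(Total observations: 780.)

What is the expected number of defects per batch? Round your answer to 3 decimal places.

4.487

Total = 780, so P(defects=0) = 40/780, etc.
E[X] = (2/39)·0 + (1/13)·1 + (5/39)·3 + (3/13)·4 + (8/39)·5 + (1/13)·6 + (3/13)·7
     = 175/39 ≈ 4.487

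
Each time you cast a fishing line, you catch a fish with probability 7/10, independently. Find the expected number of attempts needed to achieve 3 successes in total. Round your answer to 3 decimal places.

4.286

By linearity (sum of 3 independent geometric waits), E[trials] = 3/p = 3/(7/10) = 30/7.
≈ 4.286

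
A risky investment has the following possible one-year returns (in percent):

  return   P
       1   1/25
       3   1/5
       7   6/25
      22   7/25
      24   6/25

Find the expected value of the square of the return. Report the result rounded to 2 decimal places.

287.36

E[X²] = (1/25)·1 + (1/5)·9 + (6/25)·49 + (7/25)·484 + (6/25)·576
     = 7184/25 ≈ 287.36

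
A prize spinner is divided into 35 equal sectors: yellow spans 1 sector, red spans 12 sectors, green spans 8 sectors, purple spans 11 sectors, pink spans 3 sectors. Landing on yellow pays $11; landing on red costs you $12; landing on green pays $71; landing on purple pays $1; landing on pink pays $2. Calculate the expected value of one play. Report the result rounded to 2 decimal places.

$12.91

E[payout] = (1/35)·11 + (12/35)·(-12) + (8/35)·71 + (11/35)·1 + (3/35)·2 = 452/35
≈ $12.91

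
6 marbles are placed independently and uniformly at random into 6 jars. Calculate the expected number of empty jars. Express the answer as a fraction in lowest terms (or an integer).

Let Xⱼ=1 if jar j is empty. P(Xⱼ=1) = ((6-1)/6)^6 = 15625/46656.
By linearity, E[#empty] = 6·15625/46656 = 15625/7776.

15625/7776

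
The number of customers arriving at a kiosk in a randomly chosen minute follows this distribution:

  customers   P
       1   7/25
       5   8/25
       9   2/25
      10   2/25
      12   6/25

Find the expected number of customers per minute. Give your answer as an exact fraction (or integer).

157/25

E[X] = (7/25)·1 + (8/25)·5 + (2/25)·9 + (2/25)·10 + (6/25)·12
     = 157/25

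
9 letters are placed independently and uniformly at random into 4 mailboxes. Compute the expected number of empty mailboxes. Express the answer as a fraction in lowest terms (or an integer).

19683/65536

Let Xⱼ=1 if mailbox j is empty. P(Xⱼ=1) = ((4-1)/4)^9 = 19683/262144.
By linearity, E[#empty] = 4·19683/262144 = 19683/65536.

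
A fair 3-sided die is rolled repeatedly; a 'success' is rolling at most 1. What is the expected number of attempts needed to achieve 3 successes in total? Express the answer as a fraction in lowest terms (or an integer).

By linearity (sum of 3 independent geometric waits), E[trials] = 3/p = 3/(1/3) = 9.

9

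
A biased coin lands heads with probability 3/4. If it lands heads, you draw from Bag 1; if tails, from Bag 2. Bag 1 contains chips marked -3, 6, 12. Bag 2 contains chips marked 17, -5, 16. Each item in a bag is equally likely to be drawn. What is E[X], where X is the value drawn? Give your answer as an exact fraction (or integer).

E[X | Bag 1] = (-3 + 6 + 12)/3 = 5
E[X | Bag 2] = (17 − 5 + 16)/3 = 28/3
E[X] = (3/4)·5 + (1/4)·28/3 = 73/12

73/12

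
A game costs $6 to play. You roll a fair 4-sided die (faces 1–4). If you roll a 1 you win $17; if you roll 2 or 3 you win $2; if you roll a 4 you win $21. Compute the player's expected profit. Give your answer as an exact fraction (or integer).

E[payout] = (1/2)·2 + (1/4)·17 + (1/4)·21 = 21/2
Expected profit = 21/2 − 6 = 9/2

9/2 dollars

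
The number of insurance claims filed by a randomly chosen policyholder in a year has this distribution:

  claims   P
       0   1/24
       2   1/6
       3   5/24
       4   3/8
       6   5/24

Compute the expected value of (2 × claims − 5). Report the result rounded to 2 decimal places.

2.42

E[2x-5] = (1/24)·(-5) + (1/6)·(-1) + (5/24)·1 + (3/8)·3 + (5/24)·7
     = 29/12 ≈ 2.42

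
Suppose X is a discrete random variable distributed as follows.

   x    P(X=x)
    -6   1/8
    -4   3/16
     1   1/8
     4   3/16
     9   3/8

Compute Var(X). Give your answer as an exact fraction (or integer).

535/16

E[X] = (1/8)·(-6) + (3/16)·(-4) + (1/8)·1 + (3/16)·4 + (3/8)·9 = 11/4
E[X²] = (1/8)·36 + (3/16)·16 + (1/8)·1 + (3/16)·16 + (3/8)·81 = 41
Var(X) = 41 − (11/4)² = 535/16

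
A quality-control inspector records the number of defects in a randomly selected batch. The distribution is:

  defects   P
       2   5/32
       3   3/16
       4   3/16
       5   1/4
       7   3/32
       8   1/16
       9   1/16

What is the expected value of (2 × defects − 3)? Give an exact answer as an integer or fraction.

99/16

E[2x-3] = (5/32)·1 + (3/16)·3 + (3/16)·5 + (1/4)·7 + (3/32)·11 + (1/16)·13 + (1/16)·15
     = 99/16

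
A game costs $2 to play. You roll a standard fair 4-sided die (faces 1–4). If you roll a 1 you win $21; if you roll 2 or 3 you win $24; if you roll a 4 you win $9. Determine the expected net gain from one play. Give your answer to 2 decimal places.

E[payout] = (1/4)·9 + (1/4)·21 + (1/2)·24 = 39/2
Expected profit = 39/2 − 2 = 35/2 ≈ $17.50

$17.50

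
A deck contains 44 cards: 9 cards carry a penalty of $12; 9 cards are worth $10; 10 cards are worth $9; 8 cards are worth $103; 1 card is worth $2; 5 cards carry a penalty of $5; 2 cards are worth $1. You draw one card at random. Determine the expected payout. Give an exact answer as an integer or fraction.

875/44 dollars

E[payout] = (9/44)·(-12) + (9/44)·10 + (10/44)·9 + (8/44)·103 + (1/44)·2 + (5/44)·(-5) + (2/44)·1 = 875/44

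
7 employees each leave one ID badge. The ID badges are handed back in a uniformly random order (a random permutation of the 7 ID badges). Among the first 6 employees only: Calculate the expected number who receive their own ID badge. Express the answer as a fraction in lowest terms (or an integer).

6/7

Let Xᵢ = 1 if person i gets their own ID badge. For each i, P(Xᵢ=1) = 1/7.
By linearity of expectation, E[X₁+…+X_6] = 6·(1/7) = 6/7.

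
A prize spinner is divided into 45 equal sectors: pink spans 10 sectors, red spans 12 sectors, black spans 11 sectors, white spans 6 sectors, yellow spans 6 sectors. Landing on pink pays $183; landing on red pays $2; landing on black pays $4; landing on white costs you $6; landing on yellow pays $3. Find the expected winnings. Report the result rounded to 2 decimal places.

$41.78

E[payout] = (10/45)·183 + (12/45)·2 + (11/45)·4 + (6/45)·(-6) + (6/45)·3 = 376/9
≈ $41.78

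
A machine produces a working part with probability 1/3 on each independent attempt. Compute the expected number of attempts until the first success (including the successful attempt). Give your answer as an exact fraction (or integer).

For a geometric distribution, E[trials] = 1/p = 1/(1/3) = 3.

3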